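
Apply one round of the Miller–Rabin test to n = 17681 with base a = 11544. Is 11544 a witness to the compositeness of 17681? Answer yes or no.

n − 1 = 17680 = 2^4 · 1105, so s = 4 and d = 1105.
x_0 = 11544^1105 mod 17681 = 3810.
x_0 is neither 1 nor 17680, so continue squaring.
x_1 = 3810^2 mod 17681 = 17680.
x_1 ≡ −1, so 11544 is not a witness.

no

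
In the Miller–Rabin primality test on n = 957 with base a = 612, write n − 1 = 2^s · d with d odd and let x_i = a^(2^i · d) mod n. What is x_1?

n − 1 = 956 = 2^2 · 239, so s = 2 and d = 239.
x_0 = 612^239 mod 957 = 954.
x_1 = 954^2 mod 957 = 9.

9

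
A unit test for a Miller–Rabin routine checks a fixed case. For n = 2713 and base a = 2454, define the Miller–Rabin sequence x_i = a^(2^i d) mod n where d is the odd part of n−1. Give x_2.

1

n − 1 = 2712 = 2^3 · 339, so s = 3 and d = 339.
Repeated squaring mod 2713: 2454^1 ≡ 2454, 2454^2 ≡ 1969, 2454^4 ≡ 84, 2454^8 ≡ 1630, 2454^16 ≡ 873, 2454^32 ≡ 2489, 2454^64 ≡ 1342, 2454^128 ≡ 2245, 2454^256 ≡ 1984.
339 = 256 + 64 + 16 + 2 + 1, so 2454^339 ≡ 1984·1342·873·1969·2454 ≡ 2712 (mod 2713).
x_0 = 2712.
x_1 = 2712^2 mod 2713 = 1.
x_2 = 1^2 mod 2713 = 1.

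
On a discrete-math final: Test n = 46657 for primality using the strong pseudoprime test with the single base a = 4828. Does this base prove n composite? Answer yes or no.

n − 1 = 46656 = 2^6 · 729, so s = 6 and d = 729.
By repeated squaring, 4828^729 ≡ 41397 (mod 46657).
x_0 = 4828^729 mod 46657 = 41397.
x_0 is neither 1 nor 46656, so continue squaring.
x_1 = 41397^2 mod 46657 = 46656.
x_1 ≡ −1, so 4828 is not a witness.

no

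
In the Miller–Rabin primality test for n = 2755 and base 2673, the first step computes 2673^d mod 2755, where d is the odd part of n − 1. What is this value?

n − 1 = 2754 = 2^1 · 1377, so s = 1 and d = 1377.
Repeated squaring mod 2755: 2673^1 ≡ 2673, 2673^2 ≡ 1214, 2673^4 ≡ 2626, 2673^8 ≡ 111, 2673^16 ≡ 1301, 2673^32 ≡ 1031, 2673^64 ≡ 2286, 2673^128 ≡ 2316, 2673^256 ≡ 2626, 2673^512 ≡ 111, 2673^1024 ≡ 1301.
1377 = 1024 + 256 + 64 + 32 + 1, so 2673^1377 ≡ 1301·2626·2286·1031·2673 ≡ 1443 (mod 2755).

1443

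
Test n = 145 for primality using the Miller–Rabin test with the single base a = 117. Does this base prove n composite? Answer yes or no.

n − 1 = 144 = 2^4 · 9, so s = 4 and d = 9.
x_0 = 117^9 mod 145 = 117.
x_0 is neither 1 nor 144, so continue squaring.
x_1 = 117^2 mod 145 = 59.
x_2 = 59^2 mod 145 = 1.
x_2 = 1 but x_1 ≠ ±1, a nontrivial square root of 1 — 117 is a witness and 145 is composite.

yes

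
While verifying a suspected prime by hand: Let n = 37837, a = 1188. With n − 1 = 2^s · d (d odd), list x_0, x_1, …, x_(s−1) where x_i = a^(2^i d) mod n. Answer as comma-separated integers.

23721, 11814

n − 1 = 37836 = 2^2 · 9459, so s = 2 and d = 9459.
x_0 = 1188^9459 mod 37837 = 23721.
x_1 = 23721^2 mod 37837 = 11814.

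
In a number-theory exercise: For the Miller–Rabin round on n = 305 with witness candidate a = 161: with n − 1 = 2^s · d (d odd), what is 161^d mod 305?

n − 1 = 304 = 2^4 · 19, so s = 4 and d = 19.
Repeated squaring mod 305: 161^1 ≡ 161, 161^2 ≡ 301, 161^4 ≡ 16, 161^8 ≡ 256, 161^16 ≡ 266.
19 = 16 + 2 + 1, so 161^19 ≡ 266·301·161 ≡ 106 (mod 305).

106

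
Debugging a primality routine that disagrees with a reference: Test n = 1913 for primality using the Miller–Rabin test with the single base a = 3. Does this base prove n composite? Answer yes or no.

no

n − 1 = 1912 = 2^3 · 239, so s = 3 and d = 239.
x_0 = 3^239 mod 1913 = 922.
x_0 is neither 1 nor 1912, so continue squaring.
x_1 = 922^2 mod 1913 = 712.
x_2 = 712^2 mod 1913 = 1912.
x_2 ≡ −1, so 3 is not a witness.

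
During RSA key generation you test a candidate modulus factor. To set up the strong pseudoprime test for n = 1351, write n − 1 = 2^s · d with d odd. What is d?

Halving: 1350 → 675; 675 is odd.
So 1350 = 2^1 · 675.

675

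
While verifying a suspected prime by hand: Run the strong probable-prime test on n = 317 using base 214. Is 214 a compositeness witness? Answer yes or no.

n − 1 = 316 = 2^2 · 79, so s = 2 and d = 79.
x_0 = 214^79 mod 317 = 316.
x_0 = 316 ≡ −1, so 214 is not a witness.

no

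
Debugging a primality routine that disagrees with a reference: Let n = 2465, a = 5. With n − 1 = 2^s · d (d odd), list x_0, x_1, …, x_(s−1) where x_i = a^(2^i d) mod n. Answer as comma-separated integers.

2145, 1335, 30, 900, 1480

n − 1 = 2464 = 2^5 · 77, so s = 5 and d = 77.
x_0 = 5^77 mod 2465 = 2145.
x_1 = 2145^2 mod 2465 = 1335.
x_2 = 1335^2 mod 2465 = 30.
x_3 = 30^2 mod 2465 = 900.
x_4 = 900^2 mod 2465 = 1480.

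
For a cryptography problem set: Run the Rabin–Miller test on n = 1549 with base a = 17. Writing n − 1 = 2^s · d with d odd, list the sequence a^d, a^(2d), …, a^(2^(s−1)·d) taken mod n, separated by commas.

1, 1

n − 1 = 1548 = 2^2 · 387, so s = 2 and d = 387.
x_0 = 17^387 mod 1549 = 1.
x_1 = 1^2 mod 1549 = 1.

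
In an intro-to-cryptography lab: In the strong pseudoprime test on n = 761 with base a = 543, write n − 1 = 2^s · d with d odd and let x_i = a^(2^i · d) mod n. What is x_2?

760

n − 1 = 760 = 2^3 · 95, so s = 3 and d = 95.
x_0 = 543^95 mod 761 = 699.
x_1 = 699^2 mod 761 = 39.
x_2 = 39^2 mod 761 = 760.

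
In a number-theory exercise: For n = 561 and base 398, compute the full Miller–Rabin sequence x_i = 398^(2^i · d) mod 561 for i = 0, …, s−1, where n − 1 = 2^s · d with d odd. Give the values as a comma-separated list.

n − 1 = 560 = 2^4 · 35, so s = 4 and d = 35.
x_0 = 398^35 mod 561 = 428.
x_1 = 428^2 mod 561 = 298.
x_2 = 298^2 mod 561 = 166.
x_3 = 166^2 mod 561 = 67.

428, 298, 166, 67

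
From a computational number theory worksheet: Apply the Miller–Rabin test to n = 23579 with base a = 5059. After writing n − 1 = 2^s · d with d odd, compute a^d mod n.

n − 1 = 23578 = 2^1 · 11789, so s = 1 and d = 11789.
5059^11789 mod 23579 = 4431.

4431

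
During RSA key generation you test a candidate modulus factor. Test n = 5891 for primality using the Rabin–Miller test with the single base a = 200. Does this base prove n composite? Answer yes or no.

n − 1 = 5890 = 2^1 · 2945, so s = 1 and d = 2945.
x_0 = 200^2945 mod 5891 = 1080.
x_0 ∉ {1, 5890} and s = 1, so 200 is a Miller–Rabin witness and 5891 is composite.

yes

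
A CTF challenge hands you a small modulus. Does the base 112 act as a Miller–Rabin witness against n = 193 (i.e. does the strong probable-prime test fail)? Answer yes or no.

n − 1 = 192 = 2^6 · 3, so s = 6 and d = 3.
x_0 = 112^3 mod 193 = 81.
x_0 is neither 1 nor 192, so continue squaring.
x_1 = 81^2 mod 193 = 192.
x_1 ≡ −1, so 112 is not a witness.

no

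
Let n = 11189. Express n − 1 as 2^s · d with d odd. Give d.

Halving: 11188 → 5594 → 2797; 2797 is odd.
So 11188 = 2^2 · 2797.

2797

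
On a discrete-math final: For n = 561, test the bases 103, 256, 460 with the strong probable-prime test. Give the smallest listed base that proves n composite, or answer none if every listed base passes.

none

n − 1 = 560 = 2^4 · 35, so s = 4 and d = 35.
Base 103: x_0 = 103^35 mod 561 = 1. x_0 = 1, so 103 is not a witness.
Base 256: x_0 = 256^35 mod 561 = 1. x_0 = 1, so 256 is not a witness.
Base 460: x_0 = 460^35 mod 561 = 1. x_0 = 1, so 460 is not a witness.
No listed base is a witness for 561.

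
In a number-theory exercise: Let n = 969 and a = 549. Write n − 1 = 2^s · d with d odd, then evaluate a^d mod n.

n − 1 = 968 = 2^3 · 121, so s = 3 and d = 121.
549^121 mod 969 = 624.

624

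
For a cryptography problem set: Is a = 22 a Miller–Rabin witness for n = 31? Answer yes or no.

n − 1 = 30 = 2^1 · 15, so s = 1 and d = 15.
Repeated squaring mod 31: 22^1 ≡ 22, 22^2 ≡ 19, 22^4 ≡ 20, 22^8 ≡ 28.
15 = 8 + 4 + 2 + 1, so 22^15 ≡ 28·20·19·22 ≡ 30 (mod 31).
x_0 = 22^15 mod 31 = 30.
x_0 = 30 ≡ −1, so 22 is not a witness.

no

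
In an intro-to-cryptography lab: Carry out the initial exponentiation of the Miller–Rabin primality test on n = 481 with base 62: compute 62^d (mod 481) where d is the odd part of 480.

n − 1 = 480 = 2^5 · 15, so s = 5 and d = 15.
62^15 mod 481 = 64.

64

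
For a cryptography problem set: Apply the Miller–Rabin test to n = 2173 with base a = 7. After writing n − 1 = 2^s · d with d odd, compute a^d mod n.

600

n − 1 = 2172 = 2^2 · 543, so s = 2 and d = 543.
7^543 mod 2173 = 600.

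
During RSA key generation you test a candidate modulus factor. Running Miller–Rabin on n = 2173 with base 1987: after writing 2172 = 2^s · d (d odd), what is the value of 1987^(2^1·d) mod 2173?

1866

n − 1 = 2172 = 2^2 · 543, so s = 2 and d = 543.
x_0 = 1987^543 mod 2173 = 644.
x_1 = 644^2 mod 2173 = 1866.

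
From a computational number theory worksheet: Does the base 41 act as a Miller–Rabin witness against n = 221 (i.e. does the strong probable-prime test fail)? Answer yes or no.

yes

n − 1 = 220 = 2^2 · 55, so s = 2 and d = 55.
x_0 = 41^55 mod 221 = 63.
x_0 is neither 1 nor 220, so continue squaring.
x_1 = 63^2 mod 221 = 212.
Reached i = s−1 = 1 without hitting −1: 41 is a Miller–Rabin witness and 221 is composite.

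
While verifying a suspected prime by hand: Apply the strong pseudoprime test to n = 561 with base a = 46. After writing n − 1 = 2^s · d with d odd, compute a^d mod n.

538

n − 1 = 560 = 2^4 · 35, so s = 4 and d = 35.
Repeated squaring mod 561: 46^1 ≡ 46, 46^2 ≡ 433, 46^4 ≡ 115, 46^8 ≡ 322, 46^16 ≡ 460, 46^32 ≡ 103.
35 = 32 + 2 + 1, so 46^35 ≡ 103·433·46 ≡ 538 (mod 561).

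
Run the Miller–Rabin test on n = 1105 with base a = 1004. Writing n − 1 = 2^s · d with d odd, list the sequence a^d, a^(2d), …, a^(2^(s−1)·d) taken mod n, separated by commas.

664, 1, 1, 1

n − 1 = 1104 = 2^4 · 69, so s = 4 and d = 69.
x_0 = 1004^69 mod 1105 = 664.
x_1 = 664^2 mod 1105 = 1.
x_2 = 1^2 mod 1105 = 1.
x_3 = 1^2 mod 1105 = 1.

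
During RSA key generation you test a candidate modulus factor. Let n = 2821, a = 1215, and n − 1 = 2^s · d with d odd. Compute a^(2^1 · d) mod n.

n − 1 = 2820 = 2^2 · 705, so s = 2 and d = 705.
x_0 = 1215^705 mod 2821 = 2696.
x_1 = 2696^2 mod 2821 = 1520.

1520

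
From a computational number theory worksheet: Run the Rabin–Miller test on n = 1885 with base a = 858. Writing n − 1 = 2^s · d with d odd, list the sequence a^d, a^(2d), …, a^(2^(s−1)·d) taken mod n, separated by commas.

n − 1 = 1884 = 2^2 · 471, so s = 2 and d = 471.
x_0 = 858^471 mod 1885 = 1027.
x_1 = 1027^2 mod 1885 = 1014.

1027, 1014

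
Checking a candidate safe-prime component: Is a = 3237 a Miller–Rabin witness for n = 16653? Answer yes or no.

yes

n − 1 = 16652 = 2^2 · 4163, so s = 2 and d = 4163.
By repeated squaring, 3237^4163 ≡ 14313 (mod 16653).
x_0 = 3237^4163 mod 16653 = 14313.
x_0 is neither 1 nor 16652, so continue squaring.
x_1 = 14313^2 mod 16653 = 13416.
Reached i = s−1 = 1 without hitting −1: 3237 is a Miller–Rabin witness and 16653 is composite.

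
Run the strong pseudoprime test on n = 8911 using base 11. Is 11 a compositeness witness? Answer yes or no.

yes

n − 1 = 8910 = 2^1 · 4455, so s = 1 and d = 4455.
x_0 = 11^4455 mod 8911 = 267.
x_0 ∉ {1, 8910} and s = 1, so 11 is a Miller–Rabin witness and 8911 is composite.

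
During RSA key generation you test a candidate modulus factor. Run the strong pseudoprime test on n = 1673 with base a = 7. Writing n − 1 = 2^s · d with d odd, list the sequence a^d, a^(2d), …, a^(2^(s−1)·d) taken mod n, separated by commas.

770, 658, 1330

n − 1 = 1672 = 2^3 · 209, so s = 3 and d = 209.
x_0 = 7^209 mod 1673 = 770.
x_1 = 770^2 mod 1673 = 658.
x_2 = 658^2 mod 1673 = 1330.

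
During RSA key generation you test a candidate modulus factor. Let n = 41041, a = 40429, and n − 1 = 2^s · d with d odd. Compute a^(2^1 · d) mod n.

27028

n − 1 = 41040 = 2^4 · 2565, so s = 4 and d = 2565.
Repeated squaring mod 41041: 40429^1 ≡ 40429, 40429^2 ≡ 5175, 40429^4 ≡ 21893, 40429^8 ≡ 26651, 40429^16 ≡ 20255, 40429^32 ≡ 19189, 40429^64 ≡ 38910, 40429^128 ≡ 26651, 40429^256 ≡ 20255, 40429^512 ≡ 19189, 40429^1024 ≡ 38910, 40429^2048 ≡ 26651.
2565 = 2048 + 512 + 4 + 1, so 40429^2565 ≡ 26651·19189·21893·40429 ≡ 10165 (mod 41041).
x_0 = 10165.
x_1 = 10165^2 mod 41041 = 27028.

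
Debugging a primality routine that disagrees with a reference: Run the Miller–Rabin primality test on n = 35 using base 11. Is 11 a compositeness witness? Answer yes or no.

yes

n − 1 = 34 = 2^1 · 17, so s = 1 and d = 17.
x_0 = 11^17 mod 35 = 16.
x_0 ∉ {1, 34} and s = 1, so 11 is a Miller–Rabin witness and 35 is composite.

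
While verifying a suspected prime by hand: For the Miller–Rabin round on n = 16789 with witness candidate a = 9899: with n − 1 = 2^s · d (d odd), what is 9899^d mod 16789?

6166

n − 1 = 16788 = 2^2 · 4197, so s = 2 and d = 4197.
9899^4197 mod 16789 = 6166.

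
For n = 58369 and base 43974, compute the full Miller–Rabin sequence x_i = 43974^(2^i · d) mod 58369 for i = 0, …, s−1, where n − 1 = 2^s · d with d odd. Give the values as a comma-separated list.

5522, 23866, 21254, 14825, 21340, 662, 29661, 37353, 52402, 58368

n − 1 = 58368 = 2^10 · 57, so s = 10 and d = 57.
x_0 = 43974^57 mod 58369 = 5522.
x_1 = 5522^2 mod 58369 = 23866.
x_2 = 23866^2 mod 58369 = 21254.
x_3 = 21254^2 mod 58369 = 14825.
x_4 = 14825^2 mod 58369 = 21340.
x_5 = 21340^2 mod 58369 = 662.
x_6 = 662^2 mod 58369 = 29661.
x_7 = 29661^2 mod 58369 = 37353.
x_8 = 37353^2 mod 58369 = 52402.
x_9 = 52402^2 mod 58369 = 58368.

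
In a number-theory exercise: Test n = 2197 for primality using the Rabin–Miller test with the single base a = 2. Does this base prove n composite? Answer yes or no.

n − 1 = 2196 = 2^2 · 549, so s = 2 and d = 549.
x_0 = 2^549 mod 2197 = 1175.
x_0 is neither 1 nor 2196, so continue squaring.
x_1 = 1175^2 mod 2197 = 909.
Reached i = s−1 = 1 without hitting −1: 2 is a Miller–Rabin witness and 2197 is composite.

yes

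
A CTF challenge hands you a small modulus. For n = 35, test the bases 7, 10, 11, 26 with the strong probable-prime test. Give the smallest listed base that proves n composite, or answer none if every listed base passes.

7

n − 1 = 34 = 2^1 · 17, so s = 1 and d = 17.
Base 7: x_0 = 7^17 mod 35 = 7. x_0 ∉ {1, 34} and s = 1, so 7 is a Miller–Rabin witness and 35 is composite.
Base 10: x_0 = 10^17 mod 35 = 5. x_0 ∉ {1, 34} and s = 1, so 10 is a Miller–Rabin witness and 35 is composite.
Base 11: x_0 = 11^17 mod 35 = 16. x_0 ∉ {1, 34} and s = 1, so 11 is a Miller–Rabin witness and 35 is composite.
Base 26: x_0 = 26^17 mod 35 = 31. x_0 ∉ {1, 34} and s = 1, so 26 is a Miller–Rabin witness and 35 is composite.
The smallest witness among the given bases is 7.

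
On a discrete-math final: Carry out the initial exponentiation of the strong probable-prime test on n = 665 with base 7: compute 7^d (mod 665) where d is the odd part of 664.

448

n − 1 = 664 = 2^3 · 83, so s = 3 and d = 83.
7^83 mod 665 = 448.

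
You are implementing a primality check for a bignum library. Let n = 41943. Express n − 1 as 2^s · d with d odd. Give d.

Halving: 41942 → 20971; 20971 is odd.
So 41942 = 2^1 · 20971.

20971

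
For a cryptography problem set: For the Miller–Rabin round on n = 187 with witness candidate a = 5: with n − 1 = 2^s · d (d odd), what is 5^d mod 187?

n − 1 = 186 = 2^1 · 93, so s = 1 and d = 93.
5^93 mod 187 = 37.

37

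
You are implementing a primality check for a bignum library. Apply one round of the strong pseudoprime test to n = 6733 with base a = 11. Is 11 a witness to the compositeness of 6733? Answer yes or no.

n − 1 = 6732 = 2^2 · 1683, so s = 2 and d = 1683.
x_0 = 11^1683 mod 6733 = 1.
x_0 = 1, so 11 is not a witness.

no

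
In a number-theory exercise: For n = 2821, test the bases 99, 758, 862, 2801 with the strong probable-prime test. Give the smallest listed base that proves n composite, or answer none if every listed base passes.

99

n − 1 = 2820 = 2^2 · 705, so s = 2 and d = 705.
Base 99: x_0 = 99^705 mod 2821 = 1828. x_0 is neither 1 nor 2820, so continue squaring. x_1 = 1828^2 mod 2821 = 1520. Reached i = s−1 = 1 without hitting −1: 99 is a Miller–Rabin witness and 2821 is composite.
Base 758: x_0 = 758^705 mod 2821 = 1520. x_0 is neither 1 nor 2820, so continue squaring. x_1 = 1520^2 mod 2821 = 1. x_1 = 1 but x_0 ≠ ±1, a nontrivial square root of 1 — 758 is a witness and 2821 is composite.
Base 862: x_0 = 862^705 mod 2821 = 1520. x_0 is neither 1 nor 2820, so continue squaring. x_1 = 1520^2 mod 2821 = 1. x_1 = 1 but x_0 ≠ ±1, a nontrivial square root of 1 — 862 is a witness and 2821 is composite.
Base 2801: x_0 = 2801^705 mod 2821 = 2696. x_0 is neither 1 nor 2820, so continue squaring. x_1 = 2696^2 mod 2821 = 1520. Reached i = s−1 = 1 without hitting −1: 2801 is a Miller–Rabin witness and 2821 is composite.
The smallest witness among the given bases is 99.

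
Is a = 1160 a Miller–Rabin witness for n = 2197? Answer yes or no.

no

n − 1 = 2196 = 2^2 · 549, so s = 2 and d = 549.
x_0 = 1160^549 mod 2197 = 1.
x_0 = 1, so 1160 is not a witness.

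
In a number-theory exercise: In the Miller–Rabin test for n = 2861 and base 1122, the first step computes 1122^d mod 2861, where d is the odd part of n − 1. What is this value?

1202

n − 1 = 2860 = 2^2 · 715, so s = 2 and d = 715.
Repeated squaring mod 2861: 1122^1 ≡ 1122, 1122^2 ≡ 44, 1122^4 ≡ 1936, 1122^8 ≡ 186, 1122^16 ≡ 264, 1122^32 ≡ 1032, 1122^64 ≡ 732, 1122^128 ≡ 817, 1122^256 ≡ 876, 1122^512 ≡ 628.
715 = 512 + 128 + 64 + 8 + 2 + 1, so 1122^715 ≡ 628·817·732·186·44·1122 ≡ 1202 (mod 2861).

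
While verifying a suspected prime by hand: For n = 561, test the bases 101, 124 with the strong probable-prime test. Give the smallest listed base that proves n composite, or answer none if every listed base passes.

124

n − 1 = 560 = 2^4 · 35, so s = 4 and d = 35.
Base 101: x_0 = 101^35 mod 561 = 560. x_0 = 560 ≡ −1, so 101 is not a witness.
Base 124: x_0 = 124^35 mod 561 = 397. x_0 is neither 1 nor 560, so continue squaring. x_1 = 397^2 mod 561 = 529. x_2 = 529^2 mod 561 = 463. x_3 = 463^2 mod 561 = 67. Reached i = s−1 = 3 without hitting −1: 124 is a Miller–Rabin witness and 561 is composite.
The smallest witness among the given bases is 124.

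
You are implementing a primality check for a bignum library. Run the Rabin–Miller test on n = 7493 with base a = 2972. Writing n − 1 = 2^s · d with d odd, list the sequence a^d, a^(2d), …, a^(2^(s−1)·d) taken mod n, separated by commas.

6185, 2460

n − 1 = 7492 = 2^2 · 1873, so s = 2 and d = 1873.
x_0 = 2972^1873 mod 7493 = 6185.
x_1 = 6185^2 mod 7493 = 2460.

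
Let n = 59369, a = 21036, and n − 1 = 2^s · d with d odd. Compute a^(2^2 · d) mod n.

1

n − 1 = 59368 = 2^3 · 7421, so s = 3 and d = 7421.
x_0 = 21036^7421 mod 59369 = 1.
x_1 = 1^2 mod 59369 = 1.
x_2 = 1^2 mod 59369 = 1.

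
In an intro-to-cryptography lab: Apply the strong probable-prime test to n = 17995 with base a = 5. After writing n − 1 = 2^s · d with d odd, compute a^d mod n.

17060

n − 1 = 17994 = 2^1 · 8997, so s = 1 and d = 8997.
Repeated squaring mod 17995: 5^1 ≡ 5, 5^2 ≡ 25, 5^4 ≡ 625, 5^8 ≡ 12730, 5^16 ≡ 7925, 5^32 ≡ 3075, 5^64 ≡ 8250, 5^128 ≡ 5410, 5^256 ≡ 8230, 5^512 ≡ 17715, 5^1024 ≡ 6420, 5^2048 ≡ 7850, 5^4096 ≡ 7620, 5^8192 ≡ 12530.
8997 = 8192 + 512 + 256 + 32 + 4 + 1, so 5^8997 ≡ 12530·17715·8230·3075·625·5 ≡ 17060 (mod 17995).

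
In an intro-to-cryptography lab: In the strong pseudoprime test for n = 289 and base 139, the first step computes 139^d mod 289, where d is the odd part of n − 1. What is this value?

n − 1 = 288 = 2^5 · 9, so s = 5 and d = 9.
139^9 mod 289 = 252.

252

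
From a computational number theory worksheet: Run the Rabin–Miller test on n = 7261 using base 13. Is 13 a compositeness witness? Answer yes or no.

n − 1 = 7260 = 2^2 · 1815, so s = 2 and d = 1815.
Repeated squaring mod 7261: 13^1 ≡ 13, 13^2 ≡ 169, 13^4 ≡ 6778, 13^8 ≡ 937, 13^16 ≡ 6649, 13^32 ≡ 4233, 13^64 ≡ 5402, 13^128 ≡ 6906, 13^256 ≡ 2588, 13^512 ≡ 3102, 13^1024 ≡ 1579.
1815 = 1024 + 512 + 256 + 16 + 4 + 2 + 1, so 13^1815 ≡ 1579·3102·2588·6649·6778·169·13 ≡ 5707 (mod 7261).
x_0 = 13^1815 mod 7261 = 5707.
x_0 is neither 1 nor 7260, so continue squaring.
x_1 = 5707^2 mod 7261 = 4264.
Reached i = s−1 = 1 without hitting −1: 13 is a Miller–Rabin witness and 7261 is composite.

yes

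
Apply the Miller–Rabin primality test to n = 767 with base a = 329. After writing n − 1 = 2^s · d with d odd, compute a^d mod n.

608

n − 1 = 766 = 2^1 · 383, so s = 1 and d = 383.
329^383 mod 767 = 608.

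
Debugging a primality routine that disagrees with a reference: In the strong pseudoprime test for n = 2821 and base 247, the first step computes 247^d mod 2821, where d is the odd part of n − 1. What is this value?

2262

n − 1 = 2820 = 2^2 · 705, so s = 2 and d = 705.
247^705 mod 2821 = 2262.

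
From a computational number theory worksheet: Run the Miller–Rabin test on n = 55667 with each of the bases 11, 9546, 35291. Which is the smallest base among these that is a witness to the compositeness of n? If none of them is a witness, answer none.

n − 1 = 55666 = 2^1 · 27833, so s = 1 and d = 27833.
Base 11: x_0 = 11^27833 mod 55667 = 1. x_0 = 1, so 11 is not a witness.
Base 9546: x_0 = 9546^27833 mod 55667 = 55666. x_0 = 55666 ≡ −1, so 9546 is not a witness.
Base 35291: x_0 = 35291^27833 mod 55667 = 55666. x_0 = 55666 ≡ −1, so 35291 is not a witness.
No listed base is a witness for 55667.

none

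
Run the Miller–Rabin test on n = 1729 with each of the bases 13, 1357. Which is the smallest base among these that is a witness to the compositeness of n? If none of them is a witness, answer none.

13

n − 1 = 1728 = 2^6 · 27, so s = 6 and d = 27.
Base 13: x_0 = 13^27 mod 1729 = 1196. x_0 is neither 1 nor 1728, so continue squaring. x_1 = 1196^2 mod 1729 = 533. x_2 = 533^2 mod 1729 = 533. x_3 = 533^2 mod 1729 = 533. x_4 = 533^2 mod 1729 = 533. x_5 = 533^2 mod 1729 = 533. Reached i = s−1 = 5 without hitting −1: 13 is a Miller–Rabin witness and 1729 is composite.
Base 1357: x_0 = 1357^27 mod 1729 = 398. x_0 is neither 1 nor 1728, so continue squaring. x_1 = 398^2 mod 1729 = 1065. x_2 = 1065^2 mod 1729 = 1. x_2 = 1 but x_1 ≠ ±1, a nontrivial square root of 1 — 1357 is a witness and 1729 is composite.
The smallest witness among the given bases is 13.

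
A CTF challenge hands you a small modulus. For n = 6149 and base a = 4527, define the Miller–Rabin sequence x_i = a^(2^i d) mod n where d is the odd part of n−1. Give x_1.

4013

n − 1 = 6148 = 2^2 · 1537, so s = 2 and d = 1537.
x_0 = 4527^1537 mod 6149 = 1108.
x_1 = 1108^2 mod 6149 = 4013.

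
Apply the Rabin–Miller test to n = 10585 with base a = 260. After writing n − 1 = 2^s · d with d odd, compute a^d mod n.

6350

n − 1 = 10584 = 2^3 · 1323, so s = 3 and d = 1323.
260^1323 mod 10585 = 6350.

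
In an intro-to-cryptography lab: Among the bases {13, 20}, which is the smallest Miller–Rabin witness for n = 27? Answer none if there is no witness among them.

13

n − 1 = 26 = 2^1 · 13, so s = 1 and d = 13.
Base 13: x_0 = 13^13 mod 27 = 22. x_0 ∉ {1, 26} and s = 1, so 13 is a Miller–Rabin witness and 27 is composite.
Base 20: x_0 = 20^13 mod 27 = 2. x_0 ∉ {1, 26} and s = 1, so 20 is a Miller–Rabin witness and 27 is composite.
The smallest witness among the given bases is 13.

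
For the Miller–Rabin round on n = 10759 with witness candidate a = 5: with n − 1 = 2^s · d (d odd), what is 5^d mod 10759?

n − 1 = 10758 = 2^1 · 5379, so s = 1 and d = 5379.
5^5379 mod 10759 = 8042.

8042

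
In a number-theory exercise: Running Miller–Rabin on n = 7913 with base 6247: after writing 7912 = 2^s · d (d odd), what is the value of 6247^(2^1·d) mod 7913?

n − 1 = 7912 = 2^3 · 989, so s = 3 and d = 989.
x_0 = 6247^989 mod 7913 = 5224.
x_1 = 5224^2 mod 7913 = 6152.

6152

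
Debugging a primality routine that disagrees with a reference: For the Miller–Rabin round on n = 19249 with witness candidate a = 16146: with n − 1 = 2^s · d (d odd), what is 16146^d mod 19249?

17727

n − 1 = 19248 = 2^4 · 1203, so s = 4 and d = 1203.
By repeated squaring, 16146^1203 ≡ 17727 (mod 19249).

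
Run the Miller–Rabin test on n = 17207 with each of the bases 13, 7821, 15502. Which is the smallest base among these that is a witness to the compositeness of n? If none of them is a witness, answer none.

none

n − 1 = 17206 = 2^1 · 8603, so s = 1 and d = 8603.
Base 13: x_0 = 13^8603 mod 17207 = 17206. x_0 = 17206 ≡ −1, so 13 is not a witness.
Base 7821: x_0 = 7821^8603 mod 17207 = 1. x_0 = 1, so 7821 is not a witness.
Base 15502: x_0 = 15502^8603 mod 17207 = 1. x_0 = 1, so 15502 is not a witness.
No listed base is a witness for 17207.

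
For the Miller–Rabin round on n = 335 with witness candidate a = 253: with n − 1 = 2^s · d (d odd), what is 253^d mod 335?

n − 1 = 334 = 2^1 · 167, so s = 1 and d = 167.
By repeated squaring, 253^167 ≡ 177 (mod 335).

177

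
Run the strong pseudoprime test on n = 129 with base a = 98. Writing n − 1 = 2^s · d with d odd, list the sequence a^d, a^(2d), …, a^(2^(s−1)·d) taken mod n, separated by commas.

n − 1 = 128 = 2^7 · 1, so s = 7 and d = 1.
x_0 = 98^1 mod 129 = 98.
x_1 = 98^2 mod 129 = 58.
x_2 = 58^2 mod 129 = 10.
x_3 = 10^2 mod 129 = 100.
x_4 = 100^2 mod 129 = 67.
x_5 = 67^2 mod 129 = 103.
x_6 = 103^2 mod 129 = 31.

98, 58, 10, 100, 67, 103, 31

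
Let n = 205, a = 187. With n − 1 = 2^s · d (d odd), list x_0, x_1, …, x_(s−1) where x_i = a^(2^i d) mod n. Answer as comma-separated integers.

23, 119

n − 1 = 204 = 2^2 · 51, so s = 2 and d = 51.
x_0 = 187^51 mod 205 = 23.
x_1 = 23^2 mod 205 = 119.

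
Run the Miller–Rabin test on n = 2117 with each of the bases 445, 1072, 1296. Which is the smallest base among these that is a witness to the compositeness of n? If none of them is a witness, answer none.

445

n − 1 = 2116 = 2^2 · 529, so s = 2 and d = 529.
Base 445: x_0 = 445^529 mod 2117 = 810. x_0 is neither 1 nor 2116, so continue squaring. x_1 = 810^2 mod 2117 = 1947. Reached i = s−1 = 1 without hitting −1: 445 is a Miller–Rabin witness and 2117 is composite.
Base 1072: x_0 = 1072^529 mod 2117 = 1130. x_0 is neither 1 nor 2116, so continue squaring. x_1 = 1130^2 mod 2117 = 349. Reached i = s−1 = 1 without hitting −1: 1072 is a Miller–Rabin witness and 2117 is composite.
Base 1296: x_0 = 1296^529 mod 2117 = 819. x_0 is neither 1 nor 2116, so continue squaring. x_1 = 819^2 mod 2117 = 1789. Reached i = s−1 = 1 without hitting −1: 1296 is a Miller–Rabin witness and 2117 is composite.
The smallest witness among the given bases is 445.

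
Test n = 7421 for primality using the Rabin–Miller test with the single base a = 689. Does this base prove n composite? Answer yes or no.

n − 1 = 7420 = 2^2 · 1855, so s = 2 and d = 1855.
x_0 = 689^1855 mod 7421 = 6897.
x_0 is neither 1 nor 7420, so continue squaring.
x_1 = 6897^2 mod 7421 = 7420.
x_1 ≡ −1, so 689 is not a witness.

no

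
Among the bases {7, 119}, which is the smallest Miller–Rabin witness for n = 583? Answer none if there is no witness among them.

n − 1 = 582 = 2^1 · 291, so s = 1 and d = 291.
Base 7: x_0 = 7^291 mod 583 = 271. x_0 ∉ {1, 582} and s = 1, so 7 is a Miller–Rabin witness and 583 is composite.
Base 119: x_0 = 119^291 mod 583 = 240. x_0 ∉ {1, 582} and s = 1, so 119 is a Miller–Rabin witness and 583 is composite.
The smallest witness among the given bases is 7.

7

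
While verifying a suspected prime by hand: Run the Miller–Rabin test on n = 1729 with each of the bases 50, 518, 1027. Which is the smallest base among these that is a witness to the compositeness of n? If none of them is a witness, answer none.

50

n − 1 = 1728 = 2^6 · 27, so s = 6 and d = 27.
Base 50: x_0 = 50^27 mod 1729 = 512. x_0 is neither 1 nor 1728, so continue squaring. x_1 = 512^2 mod 1729 = 1065. x_2 = 1065^2 mod 1729 = 1. x_2 = 1 but x_1 ≠ ±1, a nontrivial square root of 1 — 50 is a witness and 1729 is composite.
Base 518: x_0 = 518^27 mod 1729 = 343. x_0 is neither 1 nor 1728, so continue squaring. x_1 = 343^2 mod 1729 = 77. x_2 = 77^2 mod 1729 = 742. x_3 = 742^2 mod 1729 = 742. x_4 = 742^2 mod 1729 = 742. x_5 = 742^2 mod 1729 = 742. Reached i = s−1 = 5 without hitting −1: 518 is a Miller–Rabin witness and 1729 is composite.
Base 1027: x_0 = 1027^27 mod 1729 = 286. x_0 is neither 1 nor 1728, so continue squaring. x_1 = 286^2 mod 1729 = 533. x_2 = 533^2 mod 1729 = 533. x_3 = 533^2 mod 1729 = 533. x_4 = 533^2 mod 1729 = 533. x_5 = 533^2 mod 1729 = 533. Reached i = s−1 = 5 without hitting −1: 1027 is a Miller–Rabin witness and 1729 is composite.
The smallest witness among the given bases is 50.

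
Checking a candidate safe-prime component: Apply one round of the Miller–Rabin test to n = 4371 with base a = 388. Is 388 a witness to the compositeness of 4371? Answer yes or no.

n − 1 = 4370 = 2^1 · 2185, so s = 1 and d = 2185.
Repeated squaring mod 4371: 388^1 ≡ 388, 388^2 ≡ 1930, 388^4 ≡ 808, 388^8 ≡ 1585, 388^16 ≡ 3271, 388^32 ≡ 3604, 388^64 ≡ 2575, 388^128 ≡ 4189, 388^256 ≡ 2527, 388^512 ≡ 4069, 388^1024 ≡ 3784, 388^2048 ≡ 3631.
2185 = 2048 + 128 + 8 + 1, so 388^2185 ≡ 3631·4189·1585·388 ≡ 1 (mod 4371).
x_0 = 388^2185 mod 4371 = 1.
x_0 = 1, so 388 is not a witness.

no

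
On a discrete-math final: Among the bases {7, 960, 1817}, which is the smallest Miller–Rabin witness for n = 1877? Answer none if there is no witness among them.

n − 1 = 1876 = 2^2 · 469, so s = 2 and d = 469.
Base 7: x_0 = 7^469 mod 1877 = 1876. x_0 = 1876 ≡ −1, so 7 is not a witness.
Base 960: x_0 = 960^469 mod 1877 = 1876. x_0 = 1876 ≡ −1, so 960 is not a witness.
Base 1817: x_0 = 1817^469 mod 1877 = 1. x_0 = 1, so 1817 is not a witness.
No listed base is a witness for 1877.

none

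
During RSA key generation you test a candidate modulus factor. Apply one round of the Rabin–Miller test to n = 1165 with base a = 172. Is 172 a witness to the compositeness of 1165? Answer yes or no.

n − 1 = 1164 = 2^2 · 291, so s = 2 and d = 291.
x_0 = 172^291 mod 1165 = 303.
x_0 is neither 1 nor 1164, so continue squaring.
x_1 = 303^2 mod 1165 = 939.
Reached i = s−1 = 1 without hitting −1: 172 is a Miller–Rabin witness and 1165 is composite.

yes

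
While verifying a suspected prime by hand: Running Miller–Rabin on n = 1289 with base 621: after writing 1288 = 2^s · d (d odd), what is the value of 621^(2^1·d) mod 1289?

479

n − 1 = 1288 = 2^3 · 161, so s = 3 and d = 161.
x_0 = 621^161 mod 1289 = 887.
x_1 = 887^2 mod 1289 = 479.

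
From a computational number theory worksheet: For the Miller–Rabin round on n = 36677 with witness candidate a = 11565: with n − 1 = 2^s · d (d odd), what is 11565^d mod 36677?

1

n − 1 = 36676 = 2^2 · 9169, so s = 2 and d = 9169.
11565^9169 mod 36677 = 1.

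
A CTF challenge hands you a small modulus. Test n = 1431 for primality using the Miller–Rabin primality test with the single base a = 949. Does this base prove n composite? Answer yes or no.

n − 1 = 1430 = 2^1 · 715, so s = 1 and d = 715.
x_0 = 949^715 mod 1431 = 553.
x_0 ∉ {1, 1430} and s = 1, so 949 is a Miller–Rabin witness and 1431 is composite.

yes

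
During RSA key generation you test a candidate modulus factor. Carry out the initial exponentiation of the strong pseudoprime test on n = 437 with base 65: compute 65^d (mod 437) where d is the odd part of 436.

293

n − 1 = 436 = 2^2 · 109, so s = 2 and d = 109.
65^109 mod 437 = 293.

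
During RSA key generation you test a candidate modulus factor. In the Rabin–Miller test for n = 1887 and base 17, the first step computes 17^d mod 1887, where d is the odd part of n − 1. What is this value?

n − 1 = 1886 = 2^1 · 943, so s = 1 and d = 943.
17^943 mod 1887 = 1088.

1088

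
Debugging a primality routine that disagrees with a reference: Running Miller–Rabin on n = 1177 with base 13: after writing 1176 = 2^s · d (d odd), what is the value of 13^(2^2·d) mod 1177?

n − 1 = 1176 = 2^3 · 147, so s = 3 and d = 147.
Repeated squaring mod 1177: 13^1 ≡ 13, 13^2 ≡ 169, 13^4 ≡ 313, 13^8 ≡ 278, 13^16 ≡ 779, 13^32 ≡ 686, 13^64 ≡ 973, 13^128 ≡ 421.
147 = 128 + 16 + 2 + 1, so 13^147 ≡ 421·779·169·13 ≡ 656 (mod 1177).
x_0 = 656.
x_1 = 656^2 mod 1177 = 731.
x_2 = 731^2 mod 1177 = 3.

3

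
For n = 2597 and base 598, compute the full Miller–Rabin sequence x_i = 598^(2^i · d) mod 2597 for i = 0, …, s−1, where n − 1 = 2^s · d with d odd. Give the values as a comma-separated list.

1053, 2487

n − 1 = 2596 = 2^2 · 649, so s = 2 and d = 649.
x_0 = 598^649 mod 2597 = 1053.
x_1 = 1053^2 mod 2597 = 2487.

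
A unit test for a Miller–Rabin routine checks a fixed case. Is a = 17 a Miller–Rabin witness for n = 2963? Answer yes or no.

n − 1 = 2962 = 2^1 · 1481, so s = 1 and d = 1481.
x_0 = 17^1481 mod 2963 = 2962.
x_0 = 2962 ≡ −1, so 17 is not a witness.

no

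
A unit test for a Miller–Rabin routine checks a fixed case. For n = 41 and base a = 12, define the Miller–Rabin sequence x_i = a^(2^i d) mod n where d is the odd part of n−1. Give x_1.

n − 1 = 40 = 2^3 · 5, so s = 3 and d = 5.
Repeated squaring mod 41: 12^1 ≡ 12, 12^2 ≡ 21, 12^4 ≡ 31.
5 = 4 + 1, so 12^5 ≡ 31·12 ≡ 3 (mod 41).
x_0 = 3.
x_1 = 3^2 mod 41 = 9.

9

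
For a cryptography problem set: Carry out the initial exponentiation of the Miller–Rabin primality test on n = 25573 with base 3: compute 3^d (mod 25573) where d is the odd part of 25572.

22830

n − 1 = 25572 = 2^2 · 6393, so s = 2 and d = 6393.
3^6393 mod 25573 = 22830.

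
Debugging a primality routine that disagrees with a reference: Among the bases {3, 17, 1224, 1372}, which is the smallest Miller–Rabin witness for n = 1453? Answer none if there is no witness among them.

n − 1 = 1452 = 2^2 · 363, so s = 2 and d = 363.
Base 3: x_0 = 3^363 mod 1453 = 1. x_0 = 1, so 3 is not a witness.
Base 17: x_0 = 17^363 mod 1453 = 1452. x_0 = 1452 ≡ −1, so 17 is not a witness.
Base 1224: x_0 = 1224^363 mod 1453 = 497. x_0 is neither 1 nor 1452, so continue squaring. x_1 = 497^2 mod 1453 = 1452. x_1 ≡ −1, so 1224 is not a witness.
Base 1372: x_0 = 1372^363 mod 1453 = 1452. x_0 = 1452 ≡ −1, so 1372 is not a witness.
No listed base is a witness for 1453.

none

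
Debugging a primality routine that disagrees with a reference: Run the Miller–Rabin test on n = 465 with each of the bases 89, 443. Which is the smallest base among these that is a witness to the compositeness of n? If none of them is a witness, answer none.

n − 1 = 464 = 2^4 · 29, so s = 4 and d = 29.
Base 89: x_0 = 89^29 mod 465 = 209. x_0 is neither 1 nor 464, so continue squaring. x_1 = 209^2 mod 465 = 436. x_2 = 436^2 mod 465 = 376. x_3 = 376^2 mod 465 = 16. Reached i = s−1 = 3 without hitting −1: 89 is a Miller–Rabin witness and 465 is composite.
Base 443: x_0 = 443^29 mod 465 = 38. x_0 is neither 1 nor 464, so continue squaring. x_1 = 38^2 mod 465 = 49. x_2 = 49^2 mod 465 = 76. x_3 = 76^2 mod 465 = 196. Reached i = s−1 = 3 without hitting −1: 443 is a Miller–Rabin witness and 465 is composite.
The smallest witness among the given bases is 89.

89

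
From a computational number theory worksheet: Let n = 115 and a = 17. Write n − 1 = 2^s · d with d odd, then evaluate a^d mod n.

102

n − 1 = 114 = 2^1 · 57, so s = 1 and d = 57.
17^57 mod 115 = 102.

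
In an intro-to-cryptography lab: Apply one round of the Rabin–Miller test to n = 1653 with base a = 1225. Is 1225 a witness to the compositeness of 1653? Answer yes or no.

yes

n − 1 = 1652 = 2^2 · 413, so s = 2 and d = 413.
By repeated squaring, 1225^413 ≡ 1480 (mod 1653).
x_0 = 1225^413 mod 1653 = 1480.
x_0 is neither 1 nor 1652, so continue squaring.
x_1 = 1480^2 mod 1653 = 175.
Reached i = s−1 = 1 without hitting −1: 1225 is a Miller–Rabin witness and 1653 is composite.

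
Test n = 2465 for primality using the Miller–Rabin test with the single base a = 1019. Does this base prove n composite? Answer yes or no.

n − 1 = 2464 = 2^5 · 77, so s = 5 and d = 77.
x_0 = 1019^77 mod 2465 = 2464.
x_0 = 2464 ≡ −1, so 1019 is not a witness.

no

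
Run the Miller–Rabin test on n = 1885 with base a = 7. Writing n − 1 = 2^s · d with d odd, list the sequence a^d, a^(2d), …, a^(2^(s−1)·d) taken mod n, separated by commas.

1383, 1299

n − 1 = 1884 = 2^2 · 471, so s = 2 and d = 471.
x_0 = 7^471 mod 1885 = 1383.
x_1 = 1383^2 mod 1885 = 1299.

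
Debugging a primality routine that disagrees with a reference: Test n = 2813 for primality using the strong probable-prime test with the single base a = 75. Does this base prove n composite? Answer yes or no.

no

n − 1 = 2812 = 2^2 · 703, so s = 2 and d = 703.
Repeated squaring mod 2813: 75^1 ≡ 75, 75^2 ≡ 2812, 75^4 ≡ 1, 75^8 ≡ 1, 75^16 ≡ 1, 75^32 ≡ 1, 75^64 ≡ 1, 75^128 ≡ 1, 75^256 ≡ 1, 75^512 ≡ 1.
703 = 512 + 128 + 32 + 16 + 8 + 4 + 2 + 1, so 75^703 ≡ 1·1·1·1·1·1·2812·75 ≡ 2738 (mod 2813).
x_0 = 75^703 mod 2813 = 2738.
x_0 is neither 1 nor 2812, so continue squaring.
x_1 = 2738^2 mod 2813 = 2812.
x_1 ≡ −1, so 75 is not a witness.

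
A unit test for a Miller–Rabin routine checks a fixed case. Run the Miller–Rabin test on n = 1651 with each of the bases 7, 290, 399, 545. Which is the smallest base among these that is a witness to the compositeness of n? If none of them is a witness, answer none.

n − 1 = 1650 = 2^1 · 825, so s = 1 and d = 825.
Base 7: x_0 = 7^825 mod 1651 = 1477. x_0 ∉ {1, 1650} and s = 1, so 7 is a Miller–Rabin witness and 1651 is composite.
Base 290: x_0 = 290^825 mod 1651 = 558. x_0 ∉ {1, 1650} and s = 1, so 290 is a Miller–Rabin witness and 1651 is composite.
Base 399: x_0 = 399^825 mod 1651 = 989. x_0 ∉ {1, 1650} and s = 1, so 399 is a Miller–Rabin witness and 1651 is composite.
Base 545: x_0 = 545^825 mod 1651 = 1416. x_0 ∉ {1, 1650} and s = 1, so 545 is a Miller–Rabin witness and 1651 is composite.
The smallest witness among the given bases is 7.

7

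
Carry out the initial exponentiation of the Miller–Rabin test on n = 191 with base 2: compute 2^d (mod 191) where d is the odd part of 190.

1

n − 1 = 190 = 2^1 · 95, so s = 1 and d = 95.
2^95 mod 191 = 1.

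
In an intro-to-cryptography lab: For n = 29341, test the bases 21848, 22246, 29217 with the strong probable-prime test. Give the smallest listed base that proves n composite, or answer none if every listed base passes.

none

n − 1 = 29340 = 2^2 · 7335, so s = 2 and d = 7335.
Base 21848: x_0 = 21848^7335 mod 29341 = 10847. x_0 is neither 1 nor 29340, so continue squaring. x_1 = 10847^2 mod 29341 = 29340. x_1 ≡ −1, so 21848 is not a witness.
Base 22246: x_0 = 22246^7335 mod 29341 = 1. x_0 = 1, so 22246 is not a witness.
Base 29217: x_0 = 29217^7335 mod 29341 = 15361. x_0 is neither 1 nor 29340, so continue squaring. x_1 = 15361^2 mod 29341 = 29340. x_1 ≡ −1, so 29217 is not a witness.
No listed base is a witness for 29341.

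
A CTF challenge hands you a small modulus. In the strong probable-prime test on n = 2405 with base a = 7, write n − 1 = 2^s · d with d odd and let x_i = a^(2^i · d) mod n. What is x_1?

1674

n − 1 = 2404 = 2^2 · 601, so s = 2 and d = 601.
x_0 = 7^601 mod 2405 = 2217.
x_1 = 2217^2 mod 2405 = 1674.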